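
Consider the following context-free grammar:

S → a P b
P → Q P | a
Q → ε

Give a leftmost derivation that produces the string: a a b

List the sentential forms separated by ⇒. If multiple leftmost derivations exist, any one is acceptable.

S ⇒ a P b ⇒ a Q P b ⇒ a P b ⇒ a a b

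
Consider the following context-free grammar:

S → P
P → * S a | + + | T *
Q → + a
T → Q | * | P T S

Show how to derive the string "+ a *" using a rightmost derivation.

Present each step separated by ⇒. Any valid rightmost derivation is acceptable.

S ⇒ P ⇒ T * ⇒ Q * ⇒ + a *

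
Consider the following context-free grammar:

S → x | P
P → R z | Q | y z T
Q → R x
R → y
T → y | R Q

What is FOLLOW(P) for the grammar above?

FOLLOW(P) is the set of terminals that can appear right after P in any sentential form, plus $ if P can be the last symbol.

We compute FOLLOW(P) using the standard algorithm.
FOLLOW(S) starts with {$}.
FIRST(P) = {y}
FIRST(Q) = {y}
FIRST(R) = {y}
FIRST(S) = {x, y}
FIRST(T) = {y}
FOLLOW(P) = {$}
FOLLOW(Q) = {$}
FOLLOW(R) = {x, y, z}
FOLLOW(S) = {$}
FOLLOW(T) = {$}
Therefore, FOLLOW(P) = {$}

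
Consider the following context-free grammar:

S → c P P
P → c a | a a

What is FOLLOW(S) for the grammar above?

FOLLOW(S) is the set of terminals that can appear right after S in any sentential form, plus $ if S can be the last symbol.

We compute FOLLOW(S) using the standard algorithm.
FOLLOW(S) starts with {$}.
FIRST(P) = {a, c}
FIRST(S) = {c}
FOLLOW(P) = {$, a, c}
FOLLOW(S) = {$}
Therefore, FOLLOW(S) = {$}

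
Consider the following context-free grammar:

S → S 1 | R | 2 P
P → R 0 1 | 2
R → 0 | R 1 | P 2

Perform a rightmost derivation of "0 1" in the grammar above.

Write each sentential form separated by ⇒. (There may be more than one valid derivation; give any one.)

S ⇒ S 1 ⇒ R 1 ⇒ 0 1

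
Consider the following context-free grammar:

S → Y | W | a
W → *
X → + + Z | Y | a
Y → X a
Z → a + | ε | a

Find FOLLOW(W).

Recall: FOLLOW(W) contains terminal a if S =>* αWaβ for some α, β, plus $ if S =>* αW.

We compute FOLLOW(W) using the standard algorithm.
FOLLOW(S) starts with {$}.
FIRST(S) = {*, +, a}
FIRST(W) = {*}
FIRST(X) = {+, a}
FIRST(Y) = {+, a}
FIRST(Z) = {a, ε}
FOLLOW(S) = {$}
FOLLOW(W) = {$}
FOLLOW(X) = {a}
FOLLOW(Y) = {$, a}
FOLLOW(Z) = {a}
Therefore, FOLLOW(W) = {$}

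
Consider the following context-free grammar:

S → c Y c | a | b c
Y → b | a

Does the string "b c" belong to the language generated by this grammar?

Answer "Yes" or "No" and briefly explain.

Yes - a valid derivation exists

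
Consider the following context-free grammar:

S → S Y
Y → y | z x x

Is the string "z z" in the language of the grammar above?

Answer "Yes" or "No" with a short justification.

No - no valid derivation exists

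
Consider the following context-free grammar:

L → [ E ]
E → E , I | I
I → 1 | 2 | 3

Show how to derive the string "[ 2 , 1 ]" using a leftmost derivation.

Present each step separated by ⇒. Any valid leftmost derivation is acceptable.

L ⇒ [ E ] ⇒ [ E , I ] ⇒ [ I , I ] ⇒ [ 2 , I ] ⇒ [ 2 , 1 ]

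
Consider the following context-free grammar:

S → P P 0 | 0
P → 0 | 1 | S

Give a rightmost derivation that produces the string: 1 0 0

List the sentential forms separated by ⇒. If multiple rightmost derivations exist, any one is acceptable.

S ⇒ P P 0 ⇒ P 0 0 ⇒ 1 0 0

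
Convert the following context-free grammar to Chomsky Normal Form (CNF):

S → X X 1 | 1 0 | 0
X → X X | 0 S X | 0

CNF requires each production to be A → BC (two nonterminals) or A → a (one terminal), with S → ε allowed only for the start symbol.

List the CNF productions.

T1 → 1; T0 → 0; S → 0; X → 0; S → X X0; X0 → X T1; S → T1 T0; X → X X; X → T0 X1; X1 → S X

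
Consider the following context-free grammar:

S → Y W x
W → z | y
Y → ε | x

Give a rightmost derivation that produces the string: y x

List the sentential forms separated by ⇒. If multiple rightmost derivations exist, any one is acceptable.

S ⇒ Y W x ⇒ Y y x ⇒ y x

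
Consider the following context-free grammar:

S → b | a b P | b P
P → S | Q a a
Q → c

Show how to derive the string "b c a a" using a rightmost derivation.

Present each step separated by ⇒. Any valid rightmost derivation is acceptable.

S ⇒ b P ⇒ b Q a a ⇒ b c a a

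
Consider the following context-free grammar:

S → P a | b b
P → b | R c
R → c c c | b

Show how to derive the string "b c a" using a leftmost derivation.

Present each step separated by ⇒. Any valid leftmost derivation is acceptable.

S ⇒ P a ⇒ R c a ⇒ b c a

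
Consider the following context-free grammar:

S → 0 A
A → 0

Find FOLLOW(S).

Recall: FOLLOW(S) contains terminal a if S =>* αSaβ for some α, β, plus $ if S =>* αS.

We compute FOLLOW(S) using the standard algorithm.
FOLLOW(S) starts with {$}.
FIRST(A) = {0}
FIRST(S) = {0}
FOLLOW(A) = {$}
FOLLOW(S) = {$}
Therefore, FOLLOW(S) = {$}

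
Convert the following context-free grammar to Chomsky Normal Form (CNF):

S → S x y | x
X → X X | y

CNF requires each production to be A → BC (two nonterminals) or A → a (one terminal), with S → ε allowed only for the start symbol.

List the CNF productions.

TX → x; TY → y; S → x; X → y; S → S X0; X0 → TX TY; X → X X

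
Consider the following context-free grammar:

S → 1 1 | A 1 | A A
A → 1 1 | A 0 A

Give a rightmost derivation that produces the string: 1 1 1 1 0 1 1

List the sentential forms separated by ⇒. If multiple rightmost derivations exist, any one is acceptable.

S ⇒ A A ⇒ A A 0 A ⇒ A A 0 1 1 ⇒ A 1 1 0 1 1 ⇒ 1 1 1 1 0 1 1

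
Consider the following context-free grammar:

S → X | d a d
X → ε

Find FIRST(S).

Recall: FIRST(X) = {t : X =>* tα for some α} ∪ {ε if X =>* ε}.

We compute FIRST(S) using the standard algorithm.
FIRST(S) = {d, ε}
FIRST(X) = {ε}
Therefore, FIRST(S) = {d, ε}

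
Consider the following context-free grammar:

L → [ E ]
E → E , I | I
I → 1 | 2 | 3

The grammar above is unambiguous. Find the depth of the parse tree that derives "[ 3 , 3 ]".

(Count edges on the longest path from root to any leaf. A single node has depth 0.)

4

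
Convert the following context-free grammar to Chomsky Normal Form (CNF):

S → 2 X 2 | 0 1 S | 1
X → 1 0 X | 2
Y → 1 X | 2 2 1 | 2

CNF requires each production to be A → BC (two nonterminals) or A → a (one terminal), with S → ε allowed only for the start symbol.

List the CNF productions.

T2 → 2; T0 → 0; T1 → 1; S → 1; X → 2; Y → 2; S → T2 X0; X0 → X T2; S → T0 X1; X1 → T1 S; X → T1 X2; X2 → T0 X; Y → T1 X; Y → T2 X3; X3 → T2 T1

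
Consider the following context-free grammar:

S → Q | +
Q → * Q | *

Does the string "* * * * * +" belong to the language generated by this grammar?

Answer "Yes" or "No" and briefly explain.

No - no valid derivation exists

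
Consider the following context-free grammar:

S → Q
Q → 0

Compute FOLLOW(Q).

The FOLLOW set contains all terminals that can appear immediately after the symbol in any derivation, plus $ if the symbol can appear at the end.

We compute FOLLOW(Q) using the standard algorithm.
FOLLOW(S) starts with {$}.
FIRST(Q) = {0}
FIRST(S) = {0}
FOLLOW(Q) = {$}
FOLLOW(S) = {$}
Therefore, FOLLOW(Q) = {$}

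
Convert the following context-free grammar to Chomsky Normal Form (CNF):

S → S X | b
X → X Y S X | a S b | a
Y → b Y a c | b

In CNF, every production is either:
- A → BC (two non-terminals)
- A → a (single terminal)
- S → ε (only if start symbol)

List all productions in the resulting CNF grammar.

S → b; TA → a; TB → b; X → a; TC → c; Y → b; S → S X; X → X X0; X0 → Y X1; X1 → S X; X → TA X2; X2 → S TB; Y → TB X3; X3 → Y X4; X4 → TA TC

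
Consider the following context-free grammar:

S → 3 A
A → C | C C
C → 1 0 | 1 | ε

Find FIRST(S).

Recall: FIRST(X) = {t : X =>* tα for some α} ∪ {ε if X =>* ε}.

We compute FIRST(S) using the standard algorithm.
FIRST(A) = {1, ε}
FIRST(C) = {1, ε}
FIRST(S) = {3}
Therefore, FIRST(S) = {3}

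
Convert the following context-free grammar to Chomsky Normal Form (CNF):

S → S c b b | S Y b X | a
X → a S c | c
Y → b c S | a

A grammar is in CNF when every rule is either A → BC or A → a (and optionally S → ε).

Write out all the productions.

TC → c; TB → b; S → a; TA → a; X → c; Y → a; S → S X0; X0 → TC X1; X1 → TB TB; S → S X2; X2 → Y X3; X3 → TB X; X → TA X4; X4 → S TC; Y → TB X5; X5 → TC S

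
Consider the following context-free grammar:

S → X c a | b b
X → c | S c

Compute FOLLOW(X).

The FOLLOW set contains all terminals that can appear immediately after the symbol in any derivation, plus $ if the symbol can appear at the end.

We compute FOLLOW(X) using the standard algorithm.
FOLLOW(S) starts with {$}.
FIRST(S) = {b, c}
FIRST(X) = {b, c}
FOLLOW(S) = {$, c}
FOLLOW(X) = {c}
Therefore, FOLLOW(X) = {c}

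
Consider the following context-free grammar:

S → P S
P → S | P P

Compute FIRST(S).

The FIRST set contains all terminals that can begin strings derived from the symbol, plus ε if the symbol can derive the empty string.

We compute FIRST(S) using the standard algorithm.
FIRST(P) = {}
FIRST(S) = {}
Therefore, FIRST(S) = {}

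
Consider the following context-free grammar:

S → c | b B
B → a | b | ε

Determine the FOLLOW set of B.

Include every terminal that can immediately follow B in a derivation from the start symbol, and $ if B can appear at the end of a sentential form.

We compute FOLLOW(B) using the standard algorithm.
FOLLOW(S) starts with {$}.
FIRST(B) = {a, b, ε}
FIRST(S) = {b, c}
FOLLOW(B) = {$}
FOLLOW(S) = {$}
Therefore, FOLLOW(B) = {$}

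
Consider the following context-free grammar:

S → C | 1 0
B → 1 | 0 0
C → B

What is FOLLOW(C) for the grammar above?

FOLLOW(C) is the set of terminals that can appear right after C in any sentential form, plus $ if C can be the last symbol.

We compute FOLLOW(C) using the standard algorithm.
FOLLOW(S) starts with {$}.
FIRST(B) = {0, 1}
FIRST(C) = {0, 1}
FIRST(S) = {0, 1}
FOLLOW(B) = {$}
FOLLOW(C) = {$}
FOLLOW(S) = {$}
Therefore, FOLLOW(C) = {$}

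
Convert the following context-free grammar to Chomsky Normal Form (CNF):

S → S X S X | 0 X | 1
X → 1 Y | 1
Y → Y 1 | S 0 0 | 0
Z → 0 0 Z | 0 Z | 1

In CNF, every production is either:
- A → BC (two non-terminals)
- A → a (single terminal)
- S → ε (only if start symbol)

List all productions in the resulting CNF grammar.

T0 → 0; S → 1; T1 → 1; X → 1; Y → 0; Z → 1; S → S X0; X0 → X X1; X1 → S X; S → T0 X; X → T1 Y; Y → Y T1; Y → S X2; X2 → T0 T0; Z → T0 X3; X3 → T0 Z; Z → T0 Z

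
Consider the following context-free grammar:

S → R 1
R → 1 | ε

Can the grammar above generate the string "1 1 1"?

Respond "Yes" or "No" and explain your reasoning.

No - no valid derivation exists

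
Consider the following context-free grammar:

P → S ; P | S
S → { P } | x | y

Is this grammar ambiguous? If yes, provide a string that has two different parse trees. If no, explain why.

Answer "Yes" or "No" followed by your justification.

No - the grammar is unambiguous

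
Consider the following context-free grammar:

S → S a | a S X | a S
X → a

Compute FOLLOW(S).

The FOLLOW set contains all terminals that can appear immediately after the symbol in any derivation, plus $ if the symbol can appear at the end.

We compute FOLLOW(S) using the standard algorithm.
FOLLOW(S) starts with {$}.
FIRST(S) = {a}
FIRST(X) = {a}
FOLLOW(S) = {$, a}
FOLLOW(X) = {$, a}
Therefore, FOLLOW(S) = {$, a}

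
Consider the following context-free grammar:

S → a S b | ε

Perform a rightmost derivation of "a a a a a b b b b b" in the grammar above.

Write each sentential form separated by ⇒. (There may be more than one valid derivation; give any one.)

S ⇒ a S b ⇒ a a S b b ⇒ a a a S b b b ⇒ a a a a S b b b b ⇒ a a a a a S b b b b b ⇒ a a a a a b b b b b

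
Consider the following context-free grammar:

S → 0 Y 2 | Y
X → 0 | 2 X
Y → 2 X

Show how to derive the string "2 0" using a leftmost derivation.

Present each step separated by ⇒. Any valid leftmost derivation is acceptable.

S ⇒ Y ⇒ 2 X ⇒ 2 0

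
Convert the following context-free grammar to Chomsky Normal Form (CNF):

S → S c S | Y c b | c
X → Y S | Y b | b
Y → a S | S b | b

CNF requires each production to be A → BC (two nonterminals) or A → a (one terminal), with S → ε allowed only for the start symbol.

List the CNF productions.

TC → c; TB → b; S → c; X → b; TA → a; Y → b; S → S X0; X0 → TC S; S → Y X1; X1 → TC TB; X → Y S; X → Y TB; Y → TA S; Y → S TB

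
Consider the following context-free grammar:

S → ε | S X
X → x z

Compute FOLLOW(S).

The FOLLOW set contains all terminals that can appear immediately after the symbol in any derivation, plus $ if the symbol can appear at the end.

We compute FOLLOW(S) using the standard algorithm.
FOLLOW(S) starts with {$}.
FIRST(S) = {x, ε}
FIRST(X) = {x}
FOLLOW(S) = {$, x}
FOLLOW(X) = {$, x}
Therefore, FOLLOW(S) = {$, x}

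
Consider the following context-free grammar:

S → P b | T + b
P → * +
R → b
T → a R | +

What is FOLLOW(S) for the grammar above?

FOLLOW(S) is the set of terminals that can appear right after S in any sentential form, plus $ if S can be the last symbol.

We compute FOLLOW(S) using the standard algorithm.
FOLLOW(S) starts with {$}.
FIRST(P) = {*}
FIRST(R) = {b}
FIRST(S) = {*, +, a}
FIRST(T) = {+, a}
FOLLOW(P) = {b}
FOLLOW(R) = {+}
FOLLOW(S) = {$}
FOLLOW(T) = {+}
Therefore, FOLLOW(S) = {$}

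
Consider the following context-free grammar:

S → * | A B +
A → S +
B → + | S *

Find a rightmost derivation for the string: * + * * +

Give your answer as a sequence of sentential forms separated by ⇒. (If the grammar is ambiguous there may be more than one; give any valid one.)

S ⇒ A B + ⇒ A S * + ⇒ A * * + ⇒ S + * * + ⇒ * + * * +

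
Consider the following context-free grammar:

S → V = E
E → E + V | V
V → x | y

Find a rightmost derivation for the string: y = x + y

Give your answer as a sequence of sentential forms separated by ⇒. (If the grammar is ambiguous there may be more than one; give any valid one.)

S ⇒ V = E ⇒ V = E + V ⇒ V = E + y ⇒ V = V + y ⇒ V = x + y ⇒ y = x + y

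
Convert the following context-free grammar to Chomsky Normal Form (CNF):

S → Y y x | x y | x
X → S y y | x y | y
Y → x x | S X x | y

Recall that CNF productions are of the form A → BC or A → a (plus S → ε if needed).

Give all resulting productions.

TY → y; TX → x; S → x; X → y; Y → y; S → Y X0; X0 → TY TX; S → TX TY; X → S X1; X1 → TY TY; X → TX TY; Y → TX TX; Y → S X2; X2 → X TX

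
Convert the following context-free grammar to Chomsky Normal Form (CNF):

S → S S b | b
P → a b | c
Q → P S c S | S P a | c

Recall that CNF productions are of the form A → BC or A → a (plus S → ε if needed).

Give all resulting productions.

TB → b; S → b; TA → a; P → c; TC → c; Q → c; S → S X0; X0 → S TB; P → TA TB; Q → P X1; X1 → S X2; X2 → TC S; Q → S X3; X3 → P TA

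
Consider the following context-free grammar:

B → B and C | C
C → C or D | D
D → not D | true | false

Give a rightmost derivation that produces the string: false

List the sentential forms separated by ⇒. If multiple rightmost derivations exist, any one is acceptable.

B ⇒ C ⇒ D ⇒ false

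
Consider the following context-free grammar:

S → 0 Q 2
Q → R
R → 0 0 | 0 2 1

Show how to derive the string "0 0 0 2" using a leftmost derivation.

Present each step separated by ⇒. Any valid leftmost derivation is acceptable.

S ⇒ 0 Q 2 ⇒ 0 R 2 ⇒ 0 0 0 2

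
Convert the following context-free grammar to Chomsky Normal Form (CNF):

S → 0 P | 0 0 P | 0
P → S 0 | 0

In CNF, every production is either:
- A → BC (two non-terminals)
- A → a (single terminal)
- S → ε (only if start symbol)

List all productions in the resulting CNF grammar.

T0 → 0; S → 0; P → 0; S → T0 P; S → T0 X0; X0 → T0 P; P → S T0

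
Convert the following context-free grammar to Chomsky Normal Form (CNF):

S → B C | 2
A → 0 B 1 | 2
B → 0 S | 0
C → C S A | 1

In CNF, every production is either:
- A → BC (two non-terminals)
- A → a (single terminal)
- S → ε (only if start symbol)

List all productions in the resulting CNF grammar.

S → 2; T0 → 0; T1 → 1; A → 2; B → 0; C → 1; S → B C; A → T0 X0; X0 → B T1; B → T0 S; C → C X1; X1 → S A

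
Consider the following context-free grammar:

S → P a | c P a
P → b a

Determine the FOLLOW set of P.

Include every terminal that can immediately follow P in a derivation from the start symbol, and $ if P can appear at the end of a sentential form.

We compute FOLLOW(P) using the standard algorithm.
FOLLOW(S) starts with {$}.
FIRST(P) = {b}
FIRST(S) = {b, c}
FOLLOW(P) = {a}
FOLLOW(S) = {$}
Therefore, FOLLOW(P) = {a}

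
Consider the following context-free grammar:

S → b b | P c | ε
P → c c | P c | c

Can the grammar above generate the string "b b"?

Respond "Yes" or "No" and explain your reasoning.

Yes - a valid derivation exists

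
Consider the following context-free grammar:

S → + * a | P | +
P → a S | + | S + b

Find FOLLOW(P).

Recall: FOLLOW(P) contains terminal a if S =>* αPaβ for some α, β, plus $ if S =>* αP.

We compute FOLLOW(P) using the standard algorithm.
FOLLOW(S) starts with {$}.
FIRST(P) = {+, a}
FIRST(S) = {+, a}
FOLLOW(P) = {$, +}
FOLLOW(S) = {$, +}
Therefore, FOLLOW(P) = {$, +}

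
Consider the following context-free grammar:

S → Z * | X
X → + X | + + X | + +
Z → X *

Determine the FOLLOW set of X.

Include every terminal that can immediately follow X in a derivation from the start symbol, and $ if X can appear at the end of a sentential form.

We compute FOLLOW(X) using the standard algorithm.
FOLLOW(S) starts with {$}.
FIRST(S) = {+}
FIRST(X) = {+}
FIRST(Z) = {+}
FOLLOW(S) = {$}
FOLLOW(X) = {$, *}
FOLLOW(Z) = {*}
Therefore, FOLLOW(X) = {$, *}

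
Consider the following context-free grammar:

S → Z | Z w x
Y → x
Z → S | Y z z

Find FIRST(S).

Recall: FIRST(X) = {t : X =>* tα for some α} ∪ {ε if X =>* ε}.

We compute FIRST(S) using the standard algorithm.
FIRST(S) = {x}
FIRST(Y) = {x}
FIRST(Z) = {x}
Therefore, FIRST(S) = {x}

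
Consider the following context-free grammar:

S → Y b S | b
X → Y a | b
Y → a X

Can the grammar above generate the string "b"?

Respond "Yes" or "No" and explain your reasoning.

Yes - a valid derivation exists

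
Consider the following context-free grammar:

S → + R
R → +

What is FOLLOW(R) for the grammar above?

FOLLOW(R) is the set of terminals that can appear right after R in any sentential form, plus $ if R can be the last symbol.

We compute FOLLOW(R) using the standard algorithm.
FOLLOW(S) starts with {$}.
FIRST(R) = {+}
FIRST(S) = {+}
FOLLOW(R) = {$}
FOLLOW(S) = {$}
Therefore, FOLLOW(R) = {$}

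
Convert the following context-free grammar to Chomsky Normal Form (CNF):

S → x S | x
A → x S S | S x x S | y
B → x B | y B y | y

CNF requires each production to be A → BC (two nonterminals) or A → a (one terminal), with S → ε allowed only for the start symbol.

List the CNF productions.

TX → x; S → x; A → y; TY → y; B → y; S → TX S; A → TX X0; X0 → S S; A → S X1; X1 → TX X2; X2 → TX S; B → TX B; B → TY X3; X3 → B TY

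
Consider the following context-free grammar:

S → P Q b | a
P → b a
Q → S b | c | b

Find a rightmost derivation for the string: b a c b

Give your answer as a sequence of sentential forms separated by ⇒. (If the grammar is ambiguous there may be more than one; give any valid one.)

S ⇒ P Q b ⇒ P c b ⇒ b a c b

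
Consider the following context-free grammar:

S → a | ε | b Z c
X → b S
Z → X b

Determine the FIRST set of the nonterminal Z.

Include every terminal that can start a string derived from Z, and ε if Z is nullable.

We compute FIRST(Z) using the standard algorithm.
FIRST(S) = {a, b, ε}
FIRST(X) = {b}
FIRST(Z) = {b}
Therefore, FIRST(Z) = {b}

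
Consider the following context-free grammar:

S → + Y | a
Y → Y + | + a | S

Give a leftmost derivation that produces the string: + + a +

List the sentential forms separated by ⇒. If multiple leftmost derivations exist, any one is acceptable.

S ⇒ + Y ⇒ + Y + ⇒ + + a +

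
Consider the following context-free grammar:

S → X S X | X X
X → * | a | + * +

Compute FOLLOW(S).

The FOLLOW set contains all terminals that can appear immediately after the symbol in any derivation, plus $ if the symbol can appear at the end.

We compute FOLLOW(S) using the standard algorithm.
FOLLOW(S) starts with {$}.
FIRST(S) = {*, +, a}
FIRST(X) = {*, +, a}
FOLLOW(S) = {$, *, +, a}
FOLLOW(X) = {$, *, +, a}
Therefore, FOLLOW(S) = {$, *, +, a}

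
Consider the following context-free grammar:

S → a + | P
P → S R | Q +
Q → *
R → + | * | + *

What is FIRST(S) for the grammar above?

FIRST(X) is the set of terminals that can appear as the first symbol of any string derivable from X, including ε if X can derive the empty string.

We compute FIRST(S) using the standard algorithm.
FIRST(P) = {*, a}
FIRST(Q) = {*}
FIRST(R) = {*, +}
FIRST(S) = {*, a}
Therefore, FIRST(S) = {*, a}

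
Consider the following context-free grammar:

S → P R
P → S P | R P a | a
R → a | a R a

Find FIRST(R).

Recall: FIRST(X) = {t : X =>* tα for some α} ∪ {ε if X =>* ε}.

We compute FIRST(R) using the standard algorithm.
FIRST(P) = {a}
FIRST(R) = {a}
FIRST(S) = {a}
Therefore, FIRST(R) = {a}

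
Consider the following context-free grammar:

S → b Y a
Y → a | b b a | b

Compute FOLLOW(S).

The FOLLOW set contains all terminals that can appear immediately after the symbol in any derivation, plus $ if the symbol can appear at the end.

We compute FOLLOW(S) using the standard algorithm.
FOLLOW(S) starts with {$}.
FIRST(S) = {b}
FIRST(Y) = {a, b}
FOLLOW(S) = {$}
FOLLOW(Y) = {a}
Therefore, FOLLOW(S) = {$}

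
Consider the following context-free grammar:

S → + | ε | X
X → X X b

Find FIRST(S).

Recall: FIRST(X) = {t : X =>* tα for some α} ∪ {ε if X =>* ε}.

We compute FIRST(S) using the standard algorithm.
FIRST(S) = {+, ε}
FIRST(X) = {}
Therefore, FIRST(S) = {+, ε}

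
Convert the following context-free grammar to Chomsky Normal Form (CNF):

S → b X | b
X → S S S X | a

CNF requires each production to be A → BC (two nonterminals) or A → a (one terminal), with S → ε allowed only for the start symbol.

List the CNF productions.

TB → b; S → b; X → a; S → TB X; X → S X0; X0 → S X1; X1 → S X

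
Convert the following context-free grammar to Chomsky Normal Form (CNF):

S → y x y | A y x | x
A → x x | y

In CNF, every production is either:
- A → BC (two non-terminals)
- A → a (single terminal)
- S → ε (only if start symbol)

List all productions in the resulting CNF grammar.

TY → y; TX → x; S → x; A → y; S → TY X0; X0 → TX TY; S → A X1; X1 → TY TX; A → TX TX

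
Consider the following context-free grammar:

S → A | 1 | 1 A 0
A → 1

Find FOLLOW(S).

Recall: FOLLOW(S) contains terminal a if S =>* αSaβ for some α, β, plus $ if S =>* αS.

We compute FOLLOW(S) using the standard algorithm.
FOLLOW(S) starts with {$}.
FIRST(A) = {1}
FIRST(S) = {1}
FOLLOW(A) = {$, 0}
FOLLOW(S) = {$}
Therefore, FOLLOW(S) = {$}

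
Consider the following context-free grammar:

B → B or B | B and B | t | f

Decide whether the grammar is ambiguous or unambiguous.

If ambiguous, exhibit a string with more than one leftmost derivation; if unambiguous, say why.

Ambiguous - the string 'f or f or f or f' has two distinct leftmost derivations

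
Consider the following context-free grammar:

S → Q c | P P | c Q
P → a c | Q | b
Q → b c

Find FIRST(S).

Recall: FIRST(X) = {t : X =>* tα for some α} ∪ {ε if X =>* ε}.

We compute FIRST(S) using the standard algorithm.
FIRST(P) = {a, b}
FIRST(Q) = {b}
FIRST(S) = {a, b, c}
Therefore, FIRST(S) = {a, b, c}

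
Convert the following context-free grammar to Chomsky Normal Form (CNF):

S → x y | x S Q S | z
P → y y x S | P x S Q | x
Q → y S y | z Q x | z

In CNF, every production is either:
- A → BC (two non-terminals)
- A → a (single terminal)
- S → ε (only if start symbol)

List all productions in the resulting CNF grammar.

TX → x; TY → y; S → z; P → x; TZ → z; Q → z; S → TX TY; S → TX X0; X0 → S X1; X1 → Q S; P → TY X2; X2 → TY X3; X3 → TX S; P → P X4; X4 → TX X5; X5 → S Q; Q → TY X6; X6 → S TY; Q → TZ X7; X7 → Q TX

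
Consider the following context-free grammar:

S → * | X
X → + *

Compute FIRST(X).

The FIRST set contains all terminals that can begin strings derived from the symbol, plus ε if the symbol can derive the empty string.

We compute FIRST(X) using the standard algorithm.
FIRST(S) = {*, +}
FIRST(X) = {+}
Therefore, FIRST(X) = {+}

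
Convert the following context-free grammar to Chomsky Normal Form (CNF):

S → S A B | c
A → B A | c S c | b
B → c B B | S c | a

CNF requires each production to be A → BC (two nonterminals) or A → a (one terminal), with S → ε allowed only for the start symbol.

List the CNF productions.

S → c; TC → c; A → b; B → a; S → S X0; X0 → A B; A → B A; A → TC X1; X1 → S TC; B → TC X2; X2 → B B; B → S TC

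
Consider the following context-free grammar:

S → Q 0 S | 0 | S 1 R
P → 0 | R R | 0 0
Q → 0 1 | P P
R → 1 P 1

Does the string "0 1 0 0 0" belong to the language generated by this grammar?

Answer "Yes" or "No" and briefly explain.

No - no valid derivation exists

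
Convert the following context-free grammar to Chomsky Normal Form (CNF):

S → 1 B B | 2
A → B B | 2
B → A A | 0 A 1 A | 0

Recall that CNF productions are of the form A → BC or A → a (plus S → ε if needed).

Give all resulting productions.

T1 → 1; S → 2; A → 2; T0 → 0; B → 0; S → T1 X0; X0 → B B; A → B B; B → A A; B → T0 X1; X1 → A X2; X2 → T1 A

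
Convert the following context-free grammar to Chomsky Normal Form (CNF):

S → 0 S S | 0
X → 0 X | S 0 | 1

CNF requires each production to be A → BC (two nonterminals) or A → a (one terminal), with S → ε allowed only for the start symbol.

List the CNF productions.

T0 → 0; S → 0; X → 1; S → T0 X0; X0 → S S; X → T0 X; X → S T0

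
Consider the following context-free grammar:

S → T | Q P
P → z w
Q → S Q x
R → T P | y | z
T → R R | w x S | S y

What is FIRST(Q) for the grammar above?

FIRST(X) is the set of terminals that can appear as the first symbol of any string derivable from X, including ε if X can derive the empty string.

We compute FIRST(Q) using the standard algorithm.
FIRST(P) = {z}
FIRST(Q) = {w, y, z}
FIRST(R) = {w, y, z}
FIRST(S) = {w, y, z}
FIRST(T) = {w, y, z}
Therefore, FIRST(Q) = {w, y, z}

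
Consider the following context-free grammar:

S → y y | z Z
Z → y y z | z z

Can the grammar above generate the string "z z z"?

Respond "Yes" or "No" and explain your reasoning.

Yes - a valid derivation exists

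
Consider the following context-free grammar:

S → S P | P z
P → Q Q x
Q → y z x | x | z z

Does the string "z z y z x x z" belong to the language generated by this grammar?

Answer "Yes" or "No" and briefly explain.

Yes - a valid derivation exists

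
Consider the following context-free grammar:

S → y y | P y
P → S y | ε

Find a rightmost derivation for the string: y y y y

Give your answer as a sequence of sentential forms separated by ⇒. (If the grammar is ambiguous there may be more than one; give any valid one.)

S ⇒ P y ⇒ S y y ⇒ y y y y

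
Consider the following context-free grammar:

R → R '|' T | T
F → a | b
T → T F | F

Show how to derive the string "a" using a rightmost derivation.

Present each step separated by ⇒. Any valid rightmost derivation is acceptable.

R ⇒ T ⇒ F ⇒ a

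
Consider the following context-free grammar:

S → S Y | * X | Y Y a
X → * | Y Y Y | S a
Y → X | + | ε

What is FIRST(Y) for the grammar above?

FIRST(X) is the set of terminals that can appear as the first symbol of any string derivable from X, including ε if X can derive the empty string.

We compute FIRST(Y) using the standard algorithm.
FIRST(S) = {*, +, a}
FIRST(X) = {*, +, a, ε}
FIRST(Y) = {*, +, a, ε}
Therefore, FIRST(Y) = {*, +, a, ε}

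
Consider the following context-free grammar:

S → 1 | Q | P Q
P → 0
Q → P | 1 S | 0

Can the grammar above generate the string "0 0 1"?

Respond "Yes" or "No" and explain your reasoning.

No - no valid derivation exists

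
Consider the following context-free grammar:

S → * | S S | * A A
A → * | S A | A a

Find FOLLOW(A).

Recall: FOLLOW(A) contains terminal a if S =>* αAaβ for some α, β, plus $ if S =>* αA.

We compute FOLLOW(A) using the standard algorithm.
FOLLOW(S) starts with {$}.
FIRST(A) = {*}
FIRST(S) = {*}
FOLLOW(A) = {$, *, a}
FOLLOW(S) = {$, *}
Therefore, FOLLOW(A) = {$, *, a}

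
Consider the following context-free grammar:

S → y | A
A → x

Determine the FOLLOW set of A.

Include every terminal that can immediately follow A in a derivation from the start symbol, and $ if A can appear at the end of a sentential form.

We compute FOLLOW(A) using the standard algorithm.
FOLLOW(S) starts with {$}.
FIRST(A) = {x}
FIRST(S) = {x, y}
FOLLOW(A) = {$}
FOLLOW(S) = {$}
Therefore, FOLLOW(A) = {$}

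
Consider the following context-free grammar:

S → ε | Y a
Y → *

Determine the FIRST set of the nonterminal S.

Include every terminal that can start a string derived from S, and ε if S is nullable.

We compute FIRST(S) using the standard algorithm.
FIRST(S) = {*, ε}
FIRST(Y) = {*}
Therefore, FIRST(S) = {*, ε}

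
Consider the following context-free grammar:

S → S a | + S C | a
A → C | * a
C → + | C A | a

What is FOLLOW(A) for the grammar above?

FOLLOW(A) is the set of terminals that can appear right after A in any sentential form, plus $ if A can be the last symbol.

We compute FOLLOW(A) using the standard algorithm.
FOLLOW(S) starts with {$}.
FIRST(A) = {*, +, a}
FIRST(C) = {+, a}
FIRST(S) = {+, a}
FOLLOW(A) = {$, *, +, a}
FOLLOW(C) = {$, *, +, a}
FOLLOW(S) = {$, +, a}
Therefore, FOLLOW(A) = {$, *, +, a}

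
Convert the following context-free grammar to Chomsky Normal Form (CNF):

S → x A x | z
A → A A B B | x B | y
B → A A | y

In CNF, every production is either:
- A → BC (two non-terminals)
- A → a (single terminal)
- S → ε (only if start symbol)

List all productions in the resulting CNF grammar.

TX → x; S → z; A → y; B → y; S → TX X0; X0 → A TX; A → A X1; X1 → A X2; X2 → B B; A → TX B; B → A A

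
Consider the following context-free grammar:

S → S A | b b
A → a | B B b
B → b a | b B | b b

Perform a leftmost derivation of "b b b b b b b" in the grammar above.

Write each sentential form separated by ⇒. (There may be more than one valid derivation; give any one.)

S ⇒ S A ⇒ b b A ⇒ b b B B b ⇒ b b b b B b ⇒ b b b b b b b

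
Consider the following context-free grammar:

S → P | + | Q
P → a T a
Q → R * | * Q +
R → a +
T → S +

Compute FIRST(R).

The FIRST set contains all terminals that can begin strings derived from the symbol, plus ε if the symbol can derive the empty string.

We compute FIRST(R) using the standard algorithm.
FIRST(P) = {a}
FIRST(Q) = {*, a}
FIRST(R) = {a}
FIRST(S) = {*, +, a}
FIRST(T) = {*, +, a}
Therefore, FIRST(R) = {a}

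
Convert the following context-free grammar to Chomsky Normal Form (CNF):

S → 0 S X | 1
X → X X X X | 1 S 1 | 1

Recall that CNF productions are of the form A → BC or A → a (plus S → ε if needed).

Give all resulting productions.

T0 → 0; S → 1; T1 → 1; X → 1; S → T0 X0; X0 → S X; X → X X1; X1 → X X2; X2 → X X; X → T1 X3; X3 → S T1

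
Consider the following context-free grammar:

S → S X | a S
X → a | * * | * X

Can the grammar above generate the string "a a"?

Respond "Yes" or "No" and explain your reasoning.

No - no valid derivation exists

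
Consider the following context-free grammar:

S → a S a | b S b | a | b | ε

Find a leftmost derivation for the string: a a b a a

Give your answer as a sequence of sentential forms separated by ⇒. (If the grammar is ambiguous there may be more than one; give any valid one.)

S ⇒ a S a ⇒ a a S a a ⇒ a a b a a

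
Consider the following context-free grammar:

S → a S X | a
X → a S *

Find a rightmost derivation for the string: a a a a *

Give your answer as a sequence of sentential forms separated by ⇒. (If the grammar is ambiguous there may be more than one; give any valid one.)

S ⇒ a S X ⇒ a S a S * ⇒ a S a a * ⇒ a a a a *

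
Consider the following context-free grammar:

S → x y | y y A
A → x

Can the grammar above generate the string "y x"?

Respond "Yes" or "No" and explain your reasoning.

No - no valid derivation exists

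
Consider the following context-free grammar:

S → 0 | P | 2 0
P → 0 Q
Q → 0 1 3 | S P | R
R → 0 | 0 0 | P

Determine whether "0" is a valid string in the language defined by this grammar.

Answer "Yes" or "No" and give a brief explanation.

Yes - a valid derivation exists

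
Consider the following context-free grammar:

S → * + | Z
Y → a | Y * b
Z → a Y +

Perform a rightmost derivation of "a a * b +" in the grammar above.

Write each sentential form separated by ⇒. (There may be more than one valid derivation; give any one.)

S ⇒ Z ⇒ a Y + ⇒ a Y * b + ⇒ a a * b +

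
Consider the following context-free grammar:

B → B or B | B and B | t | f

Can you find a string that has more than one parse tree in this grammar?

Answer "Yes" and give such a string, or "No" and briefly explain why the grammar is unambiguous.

Yes - the string 'f and f and f' has two distinct parse trees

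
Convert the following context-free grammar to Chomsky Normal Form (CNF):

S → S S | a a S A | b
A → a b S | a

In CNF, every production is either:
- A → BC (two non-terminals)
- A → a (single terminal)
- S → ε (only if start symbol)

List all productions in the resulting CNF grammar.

TA → a; S → b; TB → b; A → a; S → S S; S → TA X0; X0 → TA X1; X1 → S A; A → TA X2; X2 → TB S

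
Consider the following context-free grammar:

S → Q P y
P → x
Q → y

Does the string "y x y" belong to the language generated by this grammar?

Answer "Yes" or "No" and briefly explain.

Yes - a valid derivation exists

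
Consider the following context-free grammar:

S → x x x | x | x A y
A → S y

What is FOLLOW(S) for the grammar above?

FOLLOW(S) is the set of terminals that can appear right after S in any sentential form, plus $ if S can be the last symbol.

We compute FOLLOW(S) using the standard algorithm.
FOLLOW(S) starts with {$}.
FIRST(A) = {x}
FIRST(S) = {x}
FOLLOW(A) = {y}
FOLLOW(S) = {$, y}
Therefore, FOLLOW(S) = {$, y}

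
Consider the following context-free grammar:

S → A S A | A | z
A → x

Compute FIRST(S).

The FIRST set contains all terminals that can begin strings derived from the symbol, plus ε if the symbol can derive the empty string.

We compute FIRST(S) using the standard algorithm.
FIRST(A) = {x}
FIRST(S) = {x, z}
Therefore, FIRST(S) = {x, z}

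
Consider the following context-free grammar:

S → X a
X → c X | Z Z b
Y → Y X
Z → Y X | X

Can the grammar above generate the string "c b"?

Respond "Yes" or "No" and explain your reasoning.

No - no valid derivation exists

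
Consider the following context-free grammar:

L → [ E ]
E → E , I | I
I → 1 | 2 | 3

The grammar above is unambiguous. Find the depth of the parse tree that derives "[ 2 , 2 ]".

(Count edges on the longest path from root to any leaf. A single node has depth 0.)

4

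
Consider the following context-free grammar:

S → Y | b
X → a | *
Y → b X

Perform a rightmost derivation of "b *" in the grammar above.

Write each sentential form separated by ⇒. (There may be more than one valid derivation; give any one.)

S ⇒ Y ⇒ b X ⇒ b *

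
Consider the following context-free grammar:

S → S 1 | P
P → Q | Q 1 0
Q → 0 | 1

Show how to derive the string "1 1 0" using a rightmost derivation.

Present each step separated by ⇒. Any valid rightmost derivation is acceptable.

S ⇒ P ⇒ Q 1 0 ⇒ 1 1 0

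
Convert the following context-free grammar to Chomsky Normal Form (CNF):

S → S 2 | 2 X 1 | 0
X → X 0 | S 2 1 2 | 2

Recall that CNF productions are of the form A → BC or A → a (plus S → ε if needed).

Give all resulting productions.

T2 → 2; T1 → 1; S → 0; T0 → 0; X → 2; S → S T2; S → T2 X0; X0 → X T1; X → X T0; X → S X1; X1 → T2 X2; X2 → T1 T2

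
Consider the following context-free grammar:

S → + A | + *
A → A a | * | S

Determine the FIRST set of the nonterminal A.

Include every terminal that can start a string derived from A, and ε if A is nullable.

We compute FIRST(A) using the standard algorithm.
FIRST(A) = {*, +}
FIRST(S) = {+}
Therefore, FIRST(A) = {*, +}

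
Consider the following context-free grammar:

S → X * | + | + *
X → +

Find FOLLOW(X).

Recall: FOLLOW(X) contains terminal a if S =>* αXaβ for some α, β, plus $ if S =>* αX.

We compute FOLLOW(X) using the standard algorithm.
FOLLOW(S) starts with {$}.
FIRST(S) = {+}
FIRST(X) = {+}
FOLLOW(S) = {$}
FOLLOW(X) = {*}
Therefore, FOLLOW(X) = {*}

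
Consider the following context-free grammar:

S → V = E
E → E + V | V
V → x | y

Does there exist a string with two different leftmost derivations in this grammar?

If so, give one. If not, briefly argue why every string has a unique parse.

No - every string in the language has a unique leftmost derivation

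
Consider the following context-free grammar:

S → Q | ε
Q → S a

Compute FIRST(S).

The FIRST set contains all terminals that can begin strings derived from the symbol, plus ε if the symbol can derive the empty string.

We compute FIRST(S) using the standard algorithm.
FIRST(Q) = {a}
FIRST(S) = {a, ε}
Therefore, FIRST(S) = {a, ε}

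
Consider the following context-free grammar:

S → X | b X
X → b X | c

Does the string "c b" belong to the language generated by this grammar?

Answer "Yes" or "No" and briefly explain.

No - no valid derivation exists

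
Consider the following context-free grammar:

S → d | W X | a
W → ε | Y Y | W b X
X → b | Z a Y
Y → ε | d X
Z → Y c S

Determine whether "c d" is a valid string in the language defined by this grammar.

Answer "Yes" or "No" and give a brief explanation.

No - no valid derivation exists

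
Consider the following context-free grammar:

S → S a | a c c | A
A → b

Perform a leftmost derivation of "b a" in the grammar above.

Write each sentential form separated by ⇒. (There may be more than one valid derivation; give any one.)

S ⇒ S a ⇒ A a ⇒ b a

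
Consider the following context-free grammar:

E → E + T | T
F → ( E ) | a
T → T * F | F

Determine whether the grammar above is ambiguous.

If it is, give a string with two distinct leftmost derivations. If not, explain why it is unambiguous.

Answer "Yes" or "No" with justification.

No - the grammar is unambiguous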